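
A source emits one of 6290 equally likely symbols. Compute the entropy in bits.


H = log2(n) = log2(6290) = 12.6188

12.6188 bits


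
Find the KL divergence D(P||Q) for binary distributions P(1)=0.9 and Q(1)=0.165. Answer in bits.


KL = p*log2(p/q) + (1-p)*log2((1-p)/(1-q)) = 0.9*log2(0.9/0.165) + 0.1*log2(0.1/0.835) = 1.8965

1.8965 bits


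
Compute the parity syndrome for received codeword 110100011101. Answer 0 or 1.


Syndrome = XOR of all bits = 1 XOR 1 XOR 0 XOR 1 XOR 0 XOR 0 XOR 0 XOR 1 XOR 1 XOR 1 XOR 0 XOR 1 = 1

1


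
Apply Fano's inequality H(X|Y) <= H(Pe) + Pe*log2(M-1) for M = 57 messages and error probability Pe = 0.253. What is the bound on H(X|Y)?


H(Pe) = -Pe*log2(Pe) - (1-Pe)*log2(1-Pe) = -0.253*log2(0.253) - 0.747*log2(0.747) = 0.501646 + 0.314352 = 0.816. Pe*log2(M-1) = 0.253*log2(56) = 1.469261. Bound = H(Pe) + Pe*log2(M-1) = 0.501646 + 0.314352 + 1.469261 = 2.2853

2.2853 bits


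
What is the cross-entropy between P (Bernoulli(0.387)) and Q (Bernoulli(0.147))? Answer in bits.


H(P,Q) = -p*log2(q) - (1-p)*log2(1-q). -0.387*log2(0.147) = 1.070485; -0.613*log2(0.853) = 0.140611. H(P,Q) = 1.070485 + 0.140611 = 1.2111

1.2111 bits


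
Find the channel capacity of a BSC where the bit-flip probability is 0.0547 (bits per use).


H(p) = -p*log2(p) - (1-p)*log2(1-p) = -0.0547*log2(0.0547) - 0.9453*log2(0.9453) = 0.229320 + 0.076717 = 0.306. C = 1 - H(p) = 1 - 0.306 = 0.694

0.694 bits


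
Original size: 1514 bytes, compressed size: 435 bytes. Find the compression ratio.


Ratio = original / compressed = 1514 / 435 = 3.4805

3.4805


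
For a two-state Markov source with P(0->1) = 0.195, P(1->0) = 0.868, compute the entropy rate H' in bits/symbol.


Stationary distribution: pi_0 = p10/(p01+p10) = 0.8166, pi_1 = 0.1834. Entropy rate H' = pi_0*H(p01) + pi_1*H(p10) = 0.8166*0.7118 + 0.1834*0.5629 = 0.6845

0.6845 bits/symbol


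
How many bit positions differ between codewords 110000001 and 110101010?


Count differing positions: . . . ^ . ^ . ^ ^ = 4 differences

4


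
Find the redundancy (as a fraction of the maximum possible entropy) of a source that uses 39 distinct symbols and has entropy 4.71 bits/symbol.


H_max = log2(K) = log2(39) = 5.2854 bits/symbol. Redundancy = 1 - H/H_max = 1 - 4.71/5.2854 = 1 - 0.8911 = 0.1089

0.1089


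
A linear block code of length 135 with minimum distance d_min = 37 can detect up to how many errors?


Detection capability = d_min - 1 = 37 - 1 = 36

36 errors


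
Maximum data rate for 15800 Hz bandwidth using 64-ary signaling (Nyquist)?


Rate = 2 * B * log2(M) = 2 * 15800 * 6.0 = 189600.0

189600.0 bps


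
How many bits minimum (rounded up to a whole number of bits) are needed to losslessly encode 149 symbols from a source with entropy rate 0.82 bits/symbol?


Minimum bits >= n * H = 149 * 0.82 = 122.18, rounded up to a whole number of bits = 123

123 bits


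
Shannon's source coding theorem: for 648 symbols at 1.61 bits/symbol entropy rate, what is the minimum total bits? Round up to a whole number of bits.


Minimum bits >= n * H = 648 * 1.61 = 1043.28, rounded up to a whole number of bits = 1044

1044 bits


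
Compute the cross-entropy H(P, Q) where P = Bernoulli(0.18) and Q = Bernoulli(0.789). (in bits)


H(P,Q) = -p*log2(q) - (1-p)*log2(1-q). -0.18*log2(0.789) = 0.061543; -0.82*log2(0.211) = 1.840642. H(P,Q) = 0.061543 + 1.840642 = 1.9022

1.9022 bits


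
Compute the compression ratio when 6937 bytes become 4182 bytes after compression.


Ratio = original / compressed = 6937 / 4182 = 1.6588

1.6588


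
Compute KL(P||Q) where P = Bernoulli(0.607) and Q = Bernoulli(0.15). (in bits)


KL = p*log2(p/q) + (1-p)*log2((1-p)/(1-q)) = 0.607*log2(0.607/0.15) + 0.393*log2(0.393/0.85) = 0.7868

0.7868 bits


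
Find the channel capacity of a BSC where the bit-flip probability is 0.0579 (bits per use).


H(p) = -p*log2(p) - (1-p)*log2(1-p) = -0.0579*log2(0.0579) - 0.9421*log2(0.9421) = 0.237986 + 0.081066 = 0.3191. C = 1 - H(p) = 1 - 0.3191 = 0.6809

0.6809 bits


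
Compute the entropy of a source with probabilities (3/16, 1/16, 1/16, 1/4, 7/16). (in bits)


H = -sum(p_i * log2(p_i)). Terms: -(3/16)*log2(3/16) = 0.452820; -(1/16)*log2(1/16) = 0.250000; -(1/16)*log2(1/16) = 0.250000; -(1/4)*log2(1/4) = 0.500000; -(7/16)*log2(7/16) = 0.521782. H = 0.452820 + 0.250000 + 0.250000 + 0.500000 + 0.521782 = 1.9746

1.9746 bits


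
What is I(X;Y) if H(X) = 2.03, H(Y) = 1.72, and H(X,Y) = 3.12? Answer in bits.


I(X;Y) = H(X) + H(Y) - H(X,Y) = 2.03 + 1.72 - 3.12 = 0.63

0.63 bits


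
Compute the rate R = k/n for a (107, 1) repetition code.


Rate = k/n = 1/107

1/107


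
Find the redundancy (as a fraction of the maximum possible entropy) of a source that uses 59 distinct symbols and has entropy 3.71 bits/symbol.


H_max = log2(K) = log2(59) = 5.8826 bits/symbol. Redundancy = 1 - H/H_max = 1 - 3.71/5.8826 = 1 - 0.6307 = 0.3693

0.3693


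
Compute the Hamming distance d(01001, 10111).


Count differing positions: ^ ^ ^ ^ . = 4 differences

4


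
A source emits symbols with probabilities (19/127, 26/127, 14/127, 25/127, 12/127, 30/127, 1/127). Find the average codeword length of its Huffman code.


Huffman construction (repeatedly merge the two least-probable nodes; each merge adds 1 bit to every symbol beneath it): 1/127 + 12/127 = 13/127; 13/127 + 14/127 = 27/127; 19/127 + 25/127 = 44/127; 26/127 + 27/127 = 53/127; 30/127 + 44/127 = 74/127; 53/127 + 74/127 = 1. Resulting codeword lengths (in the order the probabilities were given): (3, 2, 3, 3, 4, 2, 4). L_avg = sum(p_i * l_i) = 19/127*3 + 26/127*2 + 14/127*3 + 25/127*3 + 12/127*4 + 30/127*2 + 1/127*4 = 338/127 = 2.6614

2.6614 bits


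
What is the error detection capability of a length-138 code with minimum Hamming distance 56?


Detection capability = d_min - 1 = 56 - 1 = 55

55 errors


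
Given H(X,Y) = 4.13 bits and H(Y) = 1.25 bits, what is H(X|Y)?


H(X|Y) = H(X,Y) - H(Y) = 4.13 - 1.25 = 2.88

2.88 bits


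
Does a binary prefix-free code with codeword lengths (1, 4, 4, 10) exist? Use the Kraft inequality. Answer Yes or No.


Kraft sum = sum(2^(-l_i)) = 0.626, need <= 1. Result: satisfied (a binary prefix-free code with these lengths exists)

Yes


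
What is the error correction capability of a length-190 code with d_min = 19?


Correction capability = floor((d-1)/2) = floor((19-1)/2) = 9

9 errors


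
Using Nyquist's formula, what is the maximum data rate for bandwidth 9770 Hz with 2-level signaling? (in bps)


Rate = 2 * B * log2(M) = 2 * 9770 * 1.0 = 19540.0

19540.0 bps


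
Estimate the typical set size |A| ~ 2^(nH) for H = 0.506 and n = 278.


log2|A_typical| = nH = 278 * 0.506 = 140.668, so |A_typical| ~ 2^140.668 = 2.215e+42

2.215e+42


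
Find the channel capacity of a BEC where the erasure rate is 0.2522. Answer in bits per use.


C = 1 - epsilon = 1 - 0.2522 = 0.7478

0.7478 bits


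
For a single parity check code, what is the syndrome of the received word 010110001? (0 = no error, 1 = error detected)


Syndrome = XOR of all bits = 0 XOR 1 XOR 0 XOR 1 XOR 1 XOR 0 XOR 0 XOR 0 XOR 1 = 0

0


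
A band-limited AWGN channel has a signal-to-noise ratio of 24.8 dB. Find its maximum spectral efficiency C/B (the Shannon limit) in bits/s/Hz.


SNR_linear = 10^(24.8/10) = 301.9952; C/B = log2(1 + SNR_linear) = log2(1 + 301.9952) = 8.2432

8.2432 bits/s/Hz


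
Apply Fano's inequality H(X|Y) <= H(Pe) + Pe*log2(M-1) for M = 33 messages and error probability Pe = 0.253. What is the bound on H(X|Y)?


H(Pe) = -Pe*log2(Pe) - (1-Pe)*log2(1-Pe) = -0.253*log2(0.253) - 0.747*log2(0.747) = 0.501646 + 0.314352 = 0.816. Pe*log2(M-1) = 0.253*log2(32) = 1.265000. Bound = H(Pe) + Pe*log2(M-1) = 0.501646 + 0.314352 + 1.265000 = 2.081

2.081 bits


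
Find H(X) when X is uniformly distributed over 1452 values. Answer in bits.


H = log2(n) = log2(1452) = 10.5038

10.5038 bits


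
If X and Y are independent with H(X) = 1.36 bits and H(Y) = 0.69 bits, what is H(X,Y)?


For independent variables, H(X,Y) = H(X) + H(Y) = 1.36 + 0.69 = 2.05

2.05 bits


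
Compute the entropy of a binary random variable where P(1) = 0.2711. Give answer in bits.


H = -p*log2(p) - (1-p)*log2(1-p). -0.2711*log2(0.2711) = 0.510509; -0.7289*log2(0.7289) = 0.332529. H = 0.510509 + 0.332529 = 0.843

0.843 bits


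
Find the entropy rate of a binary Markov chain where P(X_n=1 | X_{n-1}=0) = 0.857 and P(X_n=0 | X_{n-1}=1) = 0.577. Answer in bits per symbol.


Stationary distribution: pi_0 = p10/(p01+p10) = 0.4024, pi_1 = 0.5976. Entropy rate H' = pi_0*H(p01) + pi_1*H(p10) = 0.4024*0.592 + 0.5976*0.9828 = 0.8256

0.8256 bits/symbol


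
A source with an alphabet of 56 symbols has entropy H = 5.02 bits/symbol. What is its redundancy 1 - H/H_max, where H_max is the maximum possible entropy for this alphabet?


H_max = log2(K) = log2(56) = 5.8074 bits/symbol. Redundancy = 1 - H/H_max = 1 - 5.02/5.8074 = 1 - 0.8644 = 0.1356

0.1356


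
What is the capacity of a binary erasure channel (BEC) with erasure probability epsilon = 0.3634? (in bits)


C = 1 - epsilon = 1 - 0.3634 = 0.6366

0.6366 bits


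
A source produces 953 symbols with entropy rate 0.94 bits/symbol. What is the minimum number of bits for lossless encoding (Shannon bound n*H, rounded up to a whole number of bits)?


Minimum bits >= n * H = 953 * 0.94 = 895.82, rounded up to a whole number of bits = 896

896 bits


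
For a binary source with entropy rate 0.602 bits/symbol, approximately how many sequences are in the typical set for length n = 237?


log2|A_typical| = nH = 237 * 0.602 = 142.674, so |A_typical| ~ 2^142.674 = 8.895e+42

8.895e+42


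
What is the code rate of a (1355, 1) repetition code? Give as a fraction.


Rate = k/n = 1/1355

1/1355


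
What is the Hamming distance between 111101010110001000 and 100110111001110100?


Count differing positions: . ^ ^ . ^ ^ ^ . ^ ^ ^ ^ ^ ^ ^ ^ . . = 13 differences

13


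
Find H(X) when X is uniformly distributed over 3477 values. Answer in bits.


H = log2(n) = log2(3477) = 11.7636

11.7636 bits


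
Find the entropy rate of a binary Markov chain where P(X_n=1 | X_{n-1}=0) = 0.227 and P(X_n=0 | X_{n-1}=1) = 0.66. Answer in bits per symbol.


Stationary distribution: pi_0 = p10/(p01+p10) = 0.7441, pi_1 = 0.2559. Entropy rate H' = pi_0*H(p01) + pi_1*H(p10) = 0.7441*0.7727 + 0.2559*0.9248 = 0.8117

0.8117 bits/symbol


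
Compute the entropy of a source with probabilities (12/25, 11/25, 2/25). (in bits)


H = -sum(p_i * log2(p_i)). Terms: -(12/25)*log2(12/25) = 0.508269; -(11/25)*log2(11/25) = 0.521147; -(2/25)*log2(2/25) = 0.291508. H = 0.508269 + 0.521147 + 0.291508 = 1.3209

1.3209 bits


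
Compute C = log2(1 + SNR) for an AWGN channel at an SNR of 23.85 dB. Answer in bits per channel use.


SNR_linear = 10^(23.85/10) = 242.661; C = log2(1 + SNR_linear) = log2(1 + 242.661) = 7.9287

7.9287 bits/channel use


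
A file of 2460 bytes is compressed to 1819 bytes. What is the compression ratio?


Ratio = original / compressed = 2460 / 1819 = 1.3524

1.3524


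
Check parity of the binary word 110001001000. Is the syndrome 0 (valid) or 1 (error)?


Syndrome = XOR of all bits = 1 XOR 1 XOR 0 XOR 0 XOR 0 XOR 1 XOR 0 XOR 0 XOR 1 XOR 0 XOR 0 XOR 0 = 0

0


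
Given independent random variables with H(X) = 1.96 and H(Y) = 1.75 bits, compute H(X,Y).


For independent variables, H(X,Y) = H(X) + H(Y) = 1.96 + 1.75 = 3.71

3.71 bits


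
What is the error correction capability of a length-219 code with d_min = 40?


Correction capability = floor((d-1)/2) = floor((40-1)/2) = 19

19 errors


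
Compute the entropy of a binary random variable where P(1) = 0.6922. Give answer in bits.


H = -p*log2(p) - (1-p)*log2(1-p). -0.6922*log2(0.6922) = 0.367378; -0.3078*log2(0.3078) = 0.523240. H = 0.367378 + 0.523240 = 0.8906

0.8906 bits


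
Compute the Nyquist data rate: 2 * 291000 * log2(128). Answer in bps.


Rate = 2 * B * log2(M) = 2 * 291000 * 7.0 = 4074000.0

4074000.0 bps


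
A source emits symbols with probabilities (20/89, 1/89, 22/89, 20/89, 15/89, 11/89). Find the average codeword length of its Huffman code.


Huffman construction (repeatedly merge the two least-probable nodes; each merge adds 1 bit to every symbol beneath it): 1/89 + 11/89 = 12/89; 12/89 + 15/89 = 27/89; 20/89 + 20/89 = 40/89; 22/89 + 27/89 = 49/89; 40/89 + 49/89 = 1. Resulting codeword lengths (in the order the probabilities were given): (2, 4, 2, 2, 3, 4). L_avg = sum(p_i * l_i) = 20/89*2 + 1/89*4 + 22/89*2 + 20/89*2 + 15/89*3 + 11/89*4 = 217/89 = 2.4382

2.4382 bits


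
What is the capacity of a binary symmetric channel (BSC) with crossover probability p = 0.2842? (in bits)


H(p) = -p*log2(p) - (1-p)*log2(1-p) = -0.2842*log2(0.2842) - 0.7158*log2(0.7158) = 0.515829 + 0.345282 = 0.8611. C = 1 - H(p) = 1 - 0.8611 = 0.1389

0.1389 bits


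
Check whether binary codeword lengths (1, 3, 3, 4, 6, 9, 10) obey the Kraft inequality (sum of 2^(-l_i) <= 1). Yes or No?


Kraft sum = sum(2^(-l_i)) = 0.8311, need <= 1. Result: satisfied (a binary prefix-free code with these lengths exists)

Yes


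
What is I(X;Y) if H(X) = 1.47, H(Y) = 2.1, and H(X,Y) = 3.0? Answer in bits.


I(X;Y) = H(X) + H(Y) - H(X,Y) = 1.47 + 2.1 - 3.0 = 0.57

0.57 bits


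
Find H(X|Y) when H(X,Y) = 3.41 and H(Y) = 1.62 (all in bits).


H(X|Y) = H(X,Y) - H(Y) = 3.41 - 1.62 = 1.79

1.79 bits


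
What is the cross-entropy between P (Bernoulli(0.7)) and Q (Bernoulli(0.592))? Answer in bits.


H(P,Q) = -p*log2(q) - (1-p)*log2(1-q). -0.7*log2(0.592) = 0.529432; -0.3*log2(0.408) = 0.388008. H(P,Q) = 0.529432 + 0.388008 = 0.9174

0.9174 bits


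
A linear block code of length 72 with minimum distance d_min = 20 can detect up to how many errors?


Detection capability = d_min - 1 = 20 - 1 = 19

19 errors


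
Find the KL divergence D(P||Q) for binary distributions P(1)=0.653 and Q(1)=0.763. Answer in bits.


KL = p*log2(p/q) + (1-p)*log2((1-p)/(1-q)) = 0.653*log2(0.653/0.763) + 0.347*log2(0.347/0.237) = 0.0442

0.0442 bits


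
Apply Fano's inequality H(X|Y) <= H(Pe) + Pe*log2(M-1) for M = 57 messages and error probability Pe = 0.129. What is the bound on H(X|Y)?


H(Pe) = -Pe*log2(Pe) - (1-Pe)*log2(1-Pe) = -0.129*log2(0.129) - 0.871*log2(0.871) = 0.381138 + 0.173551 = 0.5547. Pe*log2(M-1) = 0.129*log2(56) = 0.749149. Bound = H(Pe) + Pe*log2(M-1) = 0.381138 + 0.173551 + 0.749149 = 1.3038

1.3038 bits


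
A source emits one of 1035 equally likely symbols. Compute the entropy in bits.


H = log2(n) = log2(1035) = 10.0154

10.0154 bits


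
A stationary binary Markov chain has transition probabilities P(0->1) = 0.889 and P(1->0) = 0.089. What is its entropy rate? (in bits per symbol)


Stationary distribution: pi_0 = p10/(p01+p10) = 0.091, pi_1 = 0.909. Entropy rate H' = pi_0*H(p01) + pi_1*H(p10) = 0.091*0.5029 + 0.909*0.4331 = 0.4395

0.4395 bits/symbol


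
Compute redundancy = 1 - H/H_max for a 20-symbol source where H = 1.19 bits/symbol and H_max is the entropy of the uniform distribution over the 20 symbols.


H_max = log2(K) = log2(20) = 4.3219 bits/symbol. Redundancy = 1 - H/H_max = 1 - 1.19/4.3219 = 1 - 0.2753 = 0.7247

0.7247


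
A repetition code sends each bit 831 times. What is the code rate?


Rate = k/n = 1/831

1/831


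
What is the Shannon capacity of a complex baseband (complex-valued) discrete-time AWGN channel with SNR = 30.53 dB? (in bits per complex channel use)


SNR_linear = 10^(30.53/10) = 1129.7959; C = log2(1 + SNR_linear) = log2(1 + 1129.7959) = 10.1431

10.1431 bits/channel use


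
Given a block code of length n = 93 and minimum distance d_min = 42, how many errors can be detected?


Detection capability = d_min - 1 = 42 - 1 = 41

41 errors


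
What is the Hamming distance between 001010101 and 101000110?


Count differing positions: ^ . . . ^ . . ^ ^ = 4 differences

4


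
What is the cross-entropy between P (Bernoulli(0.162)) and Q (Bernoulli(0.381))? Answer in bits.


H(P,Q) = -p*log2(q) - (1-p)*log2(1-q). -0.162*log2(0.381) = 0.225526; -0.838*log2(0.619) = 0.579887. H(P,Q) = 0.225526 + 0.579887 = 0.8054

0.8054 bits


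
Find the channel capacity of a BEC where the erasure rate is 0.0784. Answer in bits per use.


C = 1 - epsilon = 1 - 0.0784 = 0.9216

0.9216 bits


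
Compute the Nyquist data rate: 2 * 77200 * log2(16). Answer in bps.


Rate = 2 * B * log2(M) = 2 * 77200 * 4.0 = 617600.0

617600.0 bps


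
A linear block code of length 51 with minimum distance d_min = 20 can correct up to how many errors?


Correction capability = floor((d-1)/2) = floor((20-1)/2) = 9

9 errors


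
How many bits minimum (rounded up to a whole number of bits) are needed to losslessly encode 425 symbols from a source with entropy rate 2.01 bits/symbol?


Minimum bits >= n * H = 425 * 2.01 = 854.25, rounded up to a whole number of bits = 855

855 bits


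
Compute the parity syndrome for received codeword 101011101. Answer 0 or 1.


Syndrome = XOR of all bits = 1 XOR 0 XOR 1 XOR 0 XOR 1 XOR 1 XOR 1 XOR 0 XOR 1 = 0

0


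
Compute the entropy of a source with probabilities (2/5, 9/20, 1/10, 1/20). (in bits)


H = -sum(p_i * log2(p_i)). Terms: -(2/5)*log2(2/5) = 0.528771; -(9/20)*log2(9/20) = 0.518401; -(1/10)*log2(1/10) = 0.332193; -(1/20)*log2(1/20) = 0.216096. H = 0.528771 + 0.518401 + 0.332193 + 0.216096 = 1.5955

1.5955 bits


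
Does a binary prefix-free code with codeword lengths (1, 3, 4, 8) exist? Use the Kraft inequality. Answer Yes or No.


Kraft sum = sum(2^(-l_i)) = 0.6914, need <= 1. Result: satisfied (a binary prefix-free code with these lengths exists)

Yes


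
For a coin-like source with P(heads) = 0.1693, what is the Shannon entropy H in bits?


H = -p*log2(p) - (1-p)*log2(1-p). -0.1693*log2(0.1693) = 0.433805; -0.8307*log2(0.8307) = 0.222296. H = 0.433805 + 0.222296 = 0.6561

0.6561 bits


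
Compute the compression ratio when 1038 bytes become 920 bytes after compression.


Ratio = original / compressed = 1038 / 920 = 1.1283

1.1283


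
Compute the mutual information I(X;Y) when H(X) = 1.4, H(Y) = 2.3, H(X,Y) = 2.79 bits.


I(X;Y) = H(X) + H(Y) - H(X,Y) = 1.4 + 2.3 - 2.79 = 0.91

0.91 bits


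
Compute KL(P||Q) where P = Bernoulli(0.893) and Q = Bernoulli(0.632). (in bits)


KL = p*log2(p/q) + (1-p)*log2((1-p)/(1-q)) = 0.893*log2(0.893/0.632) + 0.107*log2(0.107/0.368) = 0.2547

0.2547 bits


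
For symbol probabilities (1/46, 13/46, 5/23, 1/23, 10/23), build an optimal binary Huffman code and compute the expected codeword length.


Huffman construction (repeatedly merge the two least-probable nodes; each merge adds 1 bit to every symbol beneath it): 1/46 + 1/23 = 3/46; 3/46 + 5/23 = 13/46; 13/46 + 13/46 = 13/23; 10/23 + 13/23 = 1. Resulting codeword lengths (in the order the probabilities were given): (4, 2, 3, 4, 1). L_avg = sum(p_i * l_i) = 1/46*4 + 13/46*2 + 5/23*3 + 1/23*4 + 10/23*1 = 44/23 = 1.913

1.913 bits


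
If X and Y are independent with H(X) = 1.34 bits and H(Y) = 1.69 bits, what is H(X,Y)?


For independent variables, H(X,Y) = H(X) + H(Y) = 1.34 + 1.69 = 3.03

3.03 bits


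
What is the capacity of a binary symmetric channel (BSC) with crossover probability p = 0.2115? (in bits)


H(p) = -p*log2(p) - (1-p)*log2(1-p) = -0.2115*log2(0.2115) - 0.7885*log2(0.7885) = 0.474029 + 0.270311 = 0.7443. C = 1 - H(p) = 1 - 0.7443 = 0.2557

0.2557 bits


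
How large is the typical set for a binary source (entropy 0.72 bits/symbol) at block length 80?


log2|A_typical| = nH = 80 * 0.72 = 57.6, so |A_typical| ~ 2^57.6 = 2.184e+17

2.184e+17


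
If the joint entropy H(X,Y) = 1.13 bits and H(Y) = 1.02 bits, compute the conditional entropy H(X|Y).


H(X|Y) = H(X,Y) - H(Y) = 1.13 - 1.02 = 0.11

0.11 bits


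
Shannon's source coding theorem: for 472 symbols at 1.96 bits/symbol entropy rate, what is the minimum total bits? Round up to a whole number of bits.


Minimum bits >= n * H = 472 * 1.96 = 925.12, rounded up to a whole number of bits = 926

926 bits


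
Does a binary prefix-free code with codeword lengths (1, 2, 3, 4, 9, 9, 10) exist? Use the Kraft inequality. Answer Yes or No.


Kraft sum = sum(2^(-l_i)) = 0.9424, need <= 1. Result: satisfied (a binary prefix-free code with these lengths exists)

Yes


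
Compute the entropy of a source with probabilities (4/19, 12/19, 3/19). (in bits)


H = -sum(p_i * log2(p_i)). Terms: -(4/19)*log2(4/19) = 0.473248; -(12/19)*log2(12/19) = 0.418715; -(3/19)*log2(3/19) = 0.420468. H = 0.473248 + 0.418715 + 0.420468 = 1.3124

1.3124 bits


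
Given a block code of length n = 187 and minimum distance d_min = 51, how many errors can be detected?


Detection capability = d_min - 1 = 51 - 1 = 50

50 errors


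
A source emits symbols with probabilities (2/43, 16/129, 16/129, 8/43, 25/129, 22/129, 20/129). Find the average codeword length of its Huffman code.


Huffman construction (repeatedly merge the two least-probable nodes; each merge adds 1 bit to every symbol beneath it): 2/43 + 16/129 = 22/129; 16/129 + 20/129 = 12/43; 22/129 + 22/129 = 44/129; 8/43 + 25/129 = 49/129; 12/43 + 44/129 = 80/129; 49/129 + 80/129 = 1. Resulting codeword lengths (in the order the probabilities were given): (4, 4, 3, 2, 2, 3, 3). L_avg = sum(p_i * l_i) = 2/43*4 + 16/129*4 + 16/129*3 + 8/43*2 + 25/129*2 + 22/129*3 + 20/129*3 = 120/43 = 2.7907

2.7907 bits


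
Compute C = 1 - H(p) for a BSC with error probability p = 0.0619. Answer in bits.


H(p) = -p*log2(p) - (1-p)*log2(1-p) = -0.0619*log2(0.0619) - 0.9381*log2(0.9381) = 0.248461 + 0.086480 = 0.3349. C = 1 - H(p) = 1 - 0.3349 = 0.6651

0.6651 bits


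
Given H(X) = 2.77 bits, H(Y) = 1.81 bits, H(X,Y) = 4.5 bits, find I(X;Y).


I(X;Y) = H(X) + H(Y) - H(X,Y) = 2.77 + 1.81 - 4.5 = 0.08

0.08 bits


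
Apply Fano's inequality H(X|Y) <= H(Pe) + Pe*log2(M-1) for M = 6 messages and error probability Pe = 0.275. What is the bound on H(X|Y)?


H(Pe) = -Pe*log2(Pe) - (1-Pe)*log2(1-Pe) = -0.275*log2(0.275) - 0.725*log2(0.725) = 0.512187 + 0.336362 = 0.8485. Pe*log2(M-1) = 0.275*log2(5) = 0.638530. Bound = H(Pe) + Pe*log2(M-1) = 0.512187 + 0.336362 + 0.638530 = 1.4871

1.4871 bits


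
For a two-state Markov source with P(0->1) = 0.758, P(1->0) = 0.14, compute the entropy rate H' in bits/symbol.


Stationary distribution: pi_0 = p10/(p01+p10) = 0.1559, pi_1 = 0.8441. Entropy rate H' = pi_0*H(p01) + pi_1*H(p10) = 0.1559*0.7984 + 0.8441*0.5842 = 0.6176

0.6176 bits/symbol


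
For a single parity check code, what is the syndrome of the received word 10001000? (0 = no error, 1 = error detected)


Syndrome = XOR of all bits = 1 XOR 0 XOR 0 XOR 0 XOR 1 XOR 0 XOR 0 XOR 0 = 0

0


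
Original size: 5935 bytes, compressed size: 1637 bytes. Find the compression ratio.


Ratio = original / compressed = 5935 / 1637 = 3.6255

3.6255


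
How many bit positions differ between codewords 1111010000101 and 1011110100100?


Count differing positions: . ^ . . ^ . . ^ . . . . ^ = 4 differences

4


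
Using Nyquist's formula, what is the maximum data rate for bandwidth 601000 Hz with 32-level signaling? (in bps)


Rate = 2 * B * log2(M) = 2 * 601000 * 5.0 = 6010000.0

6010000.0 bps


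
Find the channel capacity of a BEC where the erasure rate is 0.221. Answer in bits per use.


C = 1 - epsilon = 1 - 0.221 = 0.779

0.779 bits


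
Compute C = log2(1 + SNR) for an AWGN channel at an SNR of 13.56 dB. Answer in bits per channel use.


SNR_linear = 10^(13.56/10) = 22.6986; C = log2(1 + SNR_linear) = log2(1 + 22.6986) = 4.5667

4.5667 bits/channel use


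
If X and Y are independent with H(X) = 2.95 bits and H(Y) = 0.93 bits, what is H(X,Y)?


For independent variables, H(X,Y) = H(X) + H(Y) = 2.95 + 0.93 = 3.88

3.88 bits


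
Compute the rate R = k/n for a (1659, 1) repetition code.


Rate = k/n = 1/1659

1/1659


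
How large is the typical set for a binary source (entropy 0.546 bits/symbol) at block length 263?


log2|A_typical| = nH = 263 * 0.546 = 143.598, so |A_typical| ~ 2^143.598 = 1.688e+43

1.688e+43


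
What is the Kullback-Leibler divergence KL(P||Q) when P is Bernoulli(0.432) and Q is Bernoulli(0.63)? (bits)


KL = p*log2(p/q) + (1-p)*log2((1-p)/(1-q)) = 0.432*log2(0.432/0.63) + 0.568*log2(0.568/0.37) = 0.1161

0.1161 bits


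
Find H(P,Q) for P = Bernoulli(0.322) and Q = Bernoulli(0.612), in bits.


H(P,Q) = -p*log2(q) - (1-p)*log2(1-q). -0.322*log2(0.612) = 0.228104; -0.678*log2(0.388) = 0.926061. H(P,Q) = 0.228104 + 0.926061 = 1.1542

1.1542 bits


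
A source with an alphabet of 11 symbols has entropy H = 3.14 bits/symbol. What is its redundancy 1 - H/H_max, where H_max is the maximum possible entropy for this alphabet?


H_max = log2(K) = log2(11) = 3.4594 bits/symbol. Redundancy = 1 - H/H_max = 1 - 3.14/3.4594 = 1 - 0.9077 = 0.0923

0.0923


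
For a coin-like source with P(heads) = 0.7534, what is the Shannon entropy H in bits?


H = -p*log2(p) - (1-p)*log2(1-p). -0.7534*log2(0.7534) = 0.307773; -0.2466*log2(0.2466) = 0.498072. H = 0.307773 + 0.498072 = 0.8058

0.8058 bits


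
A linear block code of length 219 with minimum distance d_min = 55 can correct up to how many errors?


Correction capability = floor((d-1)/2) = floor((55-1)/2) = 27

27 errors


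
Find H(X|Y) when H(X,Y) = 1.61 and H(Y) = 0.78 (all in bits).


H(X|Y) = H(X,Y) - H(Y) = 1.61 - 0.78 = 0.83

0.83 bits


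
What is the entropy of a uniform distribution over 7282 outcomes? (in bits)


H = log2(n) = log2(7282) = 12.8301

12.8301 bits


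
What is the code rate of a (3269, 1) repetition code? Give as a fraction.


Rate = k/n = 1/3269

1/3269


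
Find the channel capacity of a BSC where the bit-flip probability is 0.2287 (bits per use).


H(p) = -p*log2(p) - (1-p)*log2(1-p) = -0.2287*log2(0.2287) - 0.7713*log2(0.7713) = 0.486781 + 0.288957 = 0.7757. C = 1 - H(p) = 1 - 0.7757 = 0.2243

0.2243 bits


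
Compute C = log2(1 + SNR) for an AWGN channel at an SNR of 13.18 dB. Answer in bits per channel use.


SNR_linear = 10^(13.18/10) = 20.797; C = log2(1 + SNR_linear) = log2(1 + 20.797) = 4.4461

4.4461 bits/channel use


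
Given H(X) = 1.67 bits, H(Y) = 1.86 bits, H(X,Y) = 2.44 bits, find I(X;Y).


I(X;Y) = H(X) + H(Y) - H(X,Y) = 1.67 + 1.86 - 2.44 = 1.09

1.09 bits


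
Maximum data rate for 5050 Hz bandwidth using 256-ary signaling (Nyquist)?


Rate = 2 * B * log2(M) = 2 * 5050 * 8.0 = 80800.0

80800.0 bps


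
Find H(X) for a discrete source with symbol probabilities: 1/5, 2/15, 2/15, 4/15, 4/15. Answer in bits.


H = -sum(p_i * log2(p_i)). Terms: -(1/5)*log2(1/5) = 0.464386; -(2/15)*log2(2/15) = 0.387585; -(2/15)*log2(2/15) = 0.387585; -(4/15)*log2(4/15) = 0.508504; -(4/15)*log2(4/15) = 0.508504. H = 0.464386 + 0.387585 + 0.387585 + 0.508504 + 0.508504 = 2.2566

2.2566 bits


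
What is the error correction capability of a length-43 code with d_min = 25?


Correction capability = floor((d-1)/2) = floor((25-1)/2) = 12

12 errors


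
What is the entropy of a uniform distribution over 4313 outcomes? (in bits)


H = log2(n) = log2(4313) = 12.0745

12.0745 bits


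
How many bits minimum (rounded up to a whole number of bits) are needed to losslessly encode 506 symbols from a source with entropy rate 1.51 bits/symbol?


Minimum bits >= n * H = 506 * 1.51 = 764.06, rounded up to a whole number of bits = 765

765 bits


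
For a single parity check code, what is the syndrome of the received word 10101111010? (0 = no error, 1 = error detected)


Syndrome = XOR of all bits = 1 XOR 0 XOR 1 XOR 0 XOR 1 XOR 1 XOR 1 XOR 1 XOR 0 XOR 1 XOR 0 = 1

1


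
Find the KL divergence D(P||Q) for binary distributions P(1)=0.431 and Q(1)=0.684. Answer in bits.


KL = p*log2(p/q) + (1-p)*log2((1-p)/(1-q)) = 0.431*log2(0.431/0.684) + 0.569*log2(0.569/0.316) = 0.1956

0.1956 bits


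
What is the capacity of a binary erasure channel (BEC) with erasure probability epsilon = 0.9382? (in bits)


C = 1 - epsilon = 1 - 0.9382 = 0.0618

0.0618 bits


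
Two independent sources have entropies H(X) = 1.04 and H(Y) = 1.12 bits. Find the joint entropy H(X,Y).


For independent variables, H(X,Y) = H(X) + H(Y) = 1.04 + 1.12 = 2.16

2.16 bits


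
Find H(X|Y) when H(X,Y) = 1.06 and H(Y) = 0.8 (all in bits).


H(X|Y) = H(X,Y) - H(Y) = 1.06 - 0.8 = 0.26

0.26 bits


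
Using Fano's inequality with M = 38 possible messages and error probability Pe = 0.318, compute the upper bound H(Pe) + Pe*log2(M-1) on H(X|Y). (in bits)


H(Pe) = -Pe*log2(Pe) - (1-Pe)*log2(1-Pe) = -0.318*log2(0.318) - 0.682*log2(0.682) = 0.525623 + 0.376571 = 0.9022. Pe*log2(M-1) = 0.318*log2(37) = 1.656606. Bound = H(Pe) + Pe*log2(M-1) = 0.525623 + 0.376571 + 1.656606 = 2.5588

2.5588 bits


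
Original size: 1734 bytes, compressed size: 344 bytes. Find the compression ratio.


Ratio = original / compressed = 1734 / 344 = 5.0407

5.0407


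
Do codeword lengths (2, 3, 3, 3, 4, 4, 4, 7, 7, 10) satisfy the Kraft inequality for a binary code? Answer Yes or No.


Kraft sum = sum(2^(-l_i)) = 0.8291, need <= 1. Result: satisfied (a binary prefix-free code with these lengths exists)

Yes


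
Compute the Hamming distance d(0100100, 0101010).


Count differing positions: . . . ^ ^ ^ . = 3 differences

3


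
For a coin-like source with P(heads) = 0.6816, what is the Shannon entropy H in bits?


H = -p*log2(p) - (1-p)*log2(1-p). -0.6816*log2(0.6816) = 0.376927; -0.3184*log2(0.3184) = 0.525706. H = 0.376927 + 0.525706 = 0.9026

0.9026 bits


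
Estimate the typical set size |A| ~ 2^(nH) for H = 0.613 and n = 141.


log2|A_typical| = nH = 141 * 0.613 = 86.433, so |A_typical| ~ 2^86.433 = 1.045e+26

1.045e+26


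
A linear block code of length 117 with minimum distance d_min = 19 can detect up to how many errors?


Detection capability = d_min - 1 = 19 - 1 = 18

18 errors


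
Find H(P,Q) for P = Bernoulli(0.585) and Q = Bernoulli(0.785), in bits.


H(P,Q) = -p*log2(q) - (1-p)*log2(1-q). -0.585*log2(0.785) = 0.204303; -0.415*log2(0.215) = 0.920300. H(P,Q) = 0.204303 + 0.920300 = 1.1246

1.1246 bits


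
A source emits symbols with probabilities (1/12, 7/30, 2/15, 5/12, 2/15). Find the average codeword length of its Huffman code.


Huffman construction (repeatedly merge the two least-probable nodes; each merge adds 1 bit to every symbol beneath it): 1/12 + 2/15 = 13/60; 2/15 + 13/60 = 7/20; 7/30 + 7/20 = 7/12; 5/12 + 7/12 = 1. Resulting codeword lengths (in the order the probabilities were given): (4, 2, 4, 1, 3). L_avg = sum(p_i * l_i) = 1/12*4 + 7/30*2 + 2/15*4 + 5/12*1 + 2/15*3 = 43/20 = 2.15

2.15 bits


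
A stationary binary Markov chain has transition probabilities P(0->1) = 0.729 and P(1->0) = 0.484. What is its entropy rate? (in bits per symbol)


Stationary distribution: pi_0 = p10/(p01+p10) = 0.399, pi_1 = 0.601. Entropy rate H' = pi_0*H(p01) + pi_1*H(p10) = 0.399*0.8429 + 0.601*0.9993 = 0.9369

0.9369 bits/symbol


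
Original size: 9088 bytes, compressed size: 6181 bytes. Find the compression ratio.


Ratio = original / compressed = 9088 / 6181 = 1.4703

1.4703


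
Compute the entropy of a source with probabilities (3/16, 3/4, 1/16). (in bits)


H = -sum(p_i * log2(p_i)). Terms: -(3/16)*log2(3/16) = 0.452820; -(3/4)*log2(3/4) = 0.311278; -(1/16)*log2(1/16) = 0.250000. H = 0.452820 + 0.311278 + 0.250000 = 1.0141

1.0141 bits


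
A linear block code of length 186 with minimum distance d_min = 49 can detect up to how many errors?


Detection capability = d_min - 1 = 49 - 1 = 48

48 errors


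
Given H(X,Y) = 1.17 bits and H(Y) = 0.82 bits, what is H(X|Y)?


H(X|Y) = H(X,Y) - H(Y) = 1.17 - 0.82 = 0.35

0.35 bits


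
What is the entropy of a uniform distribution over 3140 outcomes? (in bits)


H = log2(n) = log2(3140) = 11.6165

11.6165 bits


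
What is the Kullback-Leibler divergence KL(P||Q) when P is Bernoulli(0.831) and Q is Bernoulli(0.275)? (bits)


KL = p*log2(p/q) + (1-p)*log2((1-p)/(1-q)) = 0.831*log2(0.831/0.275) + 0.169*log2(0.169/0.725) = 0.9707

0.9707 bits


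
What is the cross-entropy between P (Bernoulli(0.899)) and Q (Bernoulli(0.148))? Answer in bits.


H(P,Q) = -p*log2(q) - (1-p)*log2(1-q). -0.899*log2(0.148) = 2.477941; -0.101*log2(0.852) = 0.023339. H(P,Q) = 2.477941 + 0.023339 = 2.5013

2.5013 bits


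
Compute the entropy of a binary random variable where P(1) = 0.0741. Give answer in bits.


H = -p*log2(p) - (1-p)*log2(1-p). -0.0741*log2(0.0741) = 0.278200; -0.9259*log2(0.9259) = 0.102841. H = 0.278200 + 0.102841 = 0.381

0.381 bits


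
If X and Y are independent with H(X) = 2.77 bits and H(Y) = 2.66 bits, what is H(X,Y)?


For independent variables, H(X,Y) = H(X) + H(Y) = 2.77 + 2.66 = 5.43

5.43 bits


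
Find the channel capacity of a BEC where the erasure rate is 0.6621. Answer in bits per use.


C = 1 - epsilon = 1 - 0.6621 = 0.3379

0.3379 bits


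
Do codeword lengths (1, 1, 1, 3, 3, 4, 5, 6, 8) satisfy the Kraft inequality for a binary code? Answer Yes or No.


Kraft sum = sum(2^(-l_i)) = 1.8633, need <= 1. Result: violated (a binary prefix-free code with these lengths cannot exist)

No


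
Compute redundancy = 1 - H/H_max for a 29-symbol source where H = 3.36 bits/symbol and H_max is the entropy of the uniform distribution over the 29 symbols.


H_max = log2(K) = log2(29) = 4.858 bits/symbol. Redundancy = 1 - H/H_max = 1 - 3.36/4.858 = 1 - 0.6916 = 0.3084

0.3084


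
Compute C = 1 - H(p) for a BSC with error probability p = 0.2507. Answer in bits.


H(p) = -p*log2(p) - (1-p)*log2(1-p) = -0.2507*log2(0.2507) - 0.7493*log2(0.7493) = 0.500389 + 0.311997 = 0.8124. C = 1 - H(p) = 1 - 0.8124 = 0.1876

0.1876 bits


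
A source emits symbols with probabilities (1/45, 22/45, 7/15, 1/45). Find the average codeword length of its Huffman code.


Huffman construction (repeatedly merge the two least-probable nodes; each merge adds 1 bit to every symbol beneath it): 1/45 + 1/45 = 2/45; 2/45 + 7/15 = 23/45; 22/45 + 23/45 = 1. Resulting codeword lengths (in the order the probabilities were given): (3, 1, 2, 3). L_avg = sum(p_i * l_i) = 1/45*3 + 22/45*1 + 7/15*2 + 1/45*3 = 14/9 = 1.5556

1.5556 bits


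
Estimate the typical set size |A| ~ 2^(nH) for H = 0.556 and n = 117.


log2|A_typical| = nH = 117 * 0.556 = 65.052, so |A_typical| ~ 2^65.052 = 3.825e+19

3.825e+19


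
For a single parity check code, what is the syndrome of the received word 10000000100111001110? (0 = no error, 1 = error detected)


Syndrome = XOR of all bits = 1 XOR 0 XOR 0 XOR 0 XOR 0 XOR 0 XOR 0 XOR 0 XOR 1 XOR 0 XOR 0 XOR 1 XOR 1 XOR 1 XOR 0 XOR 0 XOR 1 XOR 1 XOR 1 XOR 0 = 0

0


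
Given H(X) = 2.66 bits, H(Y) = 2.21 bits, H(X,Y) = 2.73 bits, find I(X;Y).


I(X;Y) = H(X) + H(Y) - H(X,Y) = 2.66 + 2.21 - 2.73 = 2.14

2.14 bits


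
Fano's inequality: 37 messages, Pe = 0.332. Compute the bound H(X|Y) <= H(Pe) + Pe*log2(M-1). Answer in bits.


H(Pe) = -Pe*log2(Pe) - (1-Pe)*log2(1-Pe) = -0.332*log2(0.332) - 0.668*log2(0.668) = 0.528127 + 0.388829 = 0.917. Pe*log2(M-1) = 0.332*log2(36) = 1.716415. Bound = H(Pe) + Pe*log2(M-1) = 0.528127 + 0.388829 + 1.716415 = 2.6334

2.6334 bits


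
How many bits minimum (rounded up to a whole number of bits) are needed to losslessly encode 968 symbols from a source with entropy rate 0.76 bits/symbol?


Minimum bits >= n * H = 968 * 0.76 = 735.68, rounded up to a whole number of bits = 736

736 bits


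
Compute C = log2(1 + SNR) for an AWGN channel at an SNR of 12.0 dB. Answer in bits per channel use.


SNR_linear = 10^(12.0/10) = 15.8489; C = log2(1 + SNR_linear) = log2(1 + 15.8489) = 4.0746

4.0746 bits/channel use


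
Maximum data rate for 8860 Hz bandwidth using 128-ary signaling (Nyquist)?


Rate = 2 * B * log2(M) = 2 * 8860 * 7.0 = 124040.0

124040.0 bps


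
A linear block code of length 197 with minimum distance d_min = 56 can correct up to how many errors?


Correction capability = floor((d-1)/2) = floor((56-1)/2) = 27

27 errors


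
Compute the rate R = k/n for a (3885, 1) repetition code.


Rate = k/n = 1/3885

1/3885


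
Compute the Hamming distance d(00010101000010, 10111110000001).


Count differing positions: ^ . ^ . ^ . ^ ^ . . . . ^ ^ = 7 differences

7


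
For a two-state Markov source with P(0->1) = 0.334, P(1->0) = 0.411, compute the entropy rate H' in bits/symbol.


Stationary distribution: pi_0 = p10/(p01+p10) = 0.5517, pi_1 = 0.4483. Entropy rate H' = pi_0*H(p01) + pi_1*H(p10) = 0.5517*0.919 + 0.4483*0.977 = 0.945

0.945 bits/symbol


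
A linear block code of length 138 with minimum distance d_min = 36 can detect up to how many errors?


Detection capability = d_min - 1 = 36 - 1 = 35

35 errors


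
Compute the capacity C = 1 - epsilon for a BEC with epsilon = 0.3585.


C = 1 - epsilon = 1 - 0.3585 = 0.6415

0.6415 bits


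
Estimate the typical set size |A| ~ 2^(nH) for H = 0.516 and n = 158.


log2|A_typical| = nH = 158 * 0.516 = 81.528, so |A_typical| ~ 2^81.528 = 3.486e+24

3.486e+24


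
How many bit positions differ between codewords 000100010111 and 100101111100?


Count differing positions: ^ . . . . ^ ^ . ^ . ^ ^ = 6 differences

6


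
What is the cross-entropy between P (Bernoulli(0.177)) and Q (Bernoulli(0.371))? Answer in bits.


H(P,Q) = -p*log2(q) - (1-p)*log2(1-q). -0.177*log2(0.371) = 0.253200; -0.823*log2(0.629) = 0.550478. H(P,Q) = 0.253200 + 0.550478 = 0.8037

0.8037 bits


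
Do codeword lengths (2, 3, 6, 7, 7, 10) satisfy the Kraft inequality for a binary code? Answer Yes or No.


Kraft sum = sum(2^(-l_i)) = 0.4072, need <= 1. Result: satisfied (a binary prefix-free code with these lengths exists)

Yes


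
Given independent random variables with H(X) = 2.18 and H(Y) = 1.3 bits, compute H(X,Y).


For independent variables, H(X,Y) = H(X) + H(Y) = 2.18 + 1.3 = 3.48

3.48 bits


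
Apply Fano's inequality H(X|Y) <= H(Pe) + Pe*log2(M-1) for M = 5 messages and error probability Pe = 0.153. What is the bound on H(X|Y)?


H(Pe) = -Pe*log2(Pe) - (1-Pe)*log2(1-Pe) = -0.153*log2(0.153) - 0.847*log2(0.847) = 0.414385 + 0.202913 = 0.6173. Pe*log2(M-1) = 0.153*log2(4) = 0.306000. Bound = H(Pe) + Pe*log2(M-1) = 0.414385 + 0.202913 + 0.306000 = 0.9233

0.9233 bits


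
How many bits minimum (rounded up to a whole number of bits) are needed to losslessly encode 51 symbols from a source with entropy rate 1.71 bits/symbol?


Minimum bits >= n * H = 51 * 1.71 = 87.21, rounded up to a whole number of bits = 88

88 bits


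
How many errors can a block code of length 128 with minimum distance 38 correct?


Correction capability = floor((d-1)/2) = floor((38-1)/2) = 18

18 errors


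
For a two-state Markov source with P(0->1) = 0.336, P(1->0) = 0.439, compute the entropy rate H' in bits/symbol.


Stationary distribution: pi_0 = p10/(p01+p10) = 0.5665, pi_1 = 0.4335. Entropy rate H' = pi_0*H(p01) + pi_1*H(p10) = 0.5665*0.9209 + 0.4335*0.9892 = 0.9505

0.9505 bits/symbol


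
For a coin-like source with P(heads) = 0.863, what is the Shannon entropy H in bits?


H = -p*log2(p) - (1-p)*log2(1-p). -0.863*log2(0.863) = 0.183446; -0.137*log2(0.137) = 0.392882. H = 0.183446 + 0.392882 = 0.5763

0.5763 bits


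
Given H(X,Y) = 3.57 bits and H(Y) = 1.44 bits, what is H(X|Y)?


H(X|Y) = H(X,Y) - H(Y) = 3.57 - 1.44 = 2.13

2.13 bits
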